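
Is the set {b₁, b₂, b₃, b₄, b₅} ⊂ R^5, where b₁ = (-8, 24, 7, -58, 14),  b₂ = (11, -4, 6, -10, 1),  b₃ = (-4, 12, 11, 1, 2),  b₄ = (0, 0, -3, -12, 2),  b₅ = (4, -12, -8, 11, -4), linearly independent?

linearly dependent

Form the 5×5 matrix with these as columns; its determinant is 0.
A zero determinant means the columns are linearly dependent.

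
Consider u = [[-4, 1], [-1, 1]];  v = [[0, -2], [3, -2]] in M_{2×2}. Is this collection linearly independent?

linearly independent

Write each element as a coordinate vector in ℝ⁴ using {E₁₁, E₁₂, E₂₁, E₂₂}.
Place the vectors as rows of a 2×4 matrix and reduce to echelon form.
The reduction yields 2 nonzero rows, so the rank is 2.
Since rank = 2 (the number of vectors), the set is linearly independent.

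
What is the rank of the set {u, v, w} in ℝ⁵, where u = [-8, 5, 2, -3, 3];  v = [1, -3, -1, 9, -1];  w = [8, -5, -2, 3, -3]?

Put the 5×3 matrix [u|v|w] into echelon form.
Exactly 2 pivots survive; hence the rank is 2.

rank 2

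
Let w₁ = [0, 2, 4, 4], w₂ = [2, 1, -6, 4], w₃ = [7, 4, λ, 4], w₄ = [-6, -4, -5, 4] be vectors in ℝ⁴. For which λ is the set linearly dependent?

λ = -43/6

Dependence holds iff the 4×4 matrix [w₁ w₂ w₃ w₄] is singular.
Cofactor expansion gives det = -72*λ - 516.
This vanishes exactly when λ = -43/6.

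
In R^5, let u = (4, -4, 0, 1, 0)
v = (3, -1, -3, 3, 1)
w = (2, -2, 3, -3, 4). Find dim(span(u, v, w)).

Row-reduce the 3×5 matrix with these as rows.
The echelon form has 3 nonzero rows, so the rank is 3.

dim = 3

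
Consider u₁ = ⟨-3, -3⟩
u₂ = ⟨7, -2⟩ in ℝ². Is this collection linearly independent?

linearly independent

Form the 2×2 matrix with these as columns; its determinant is 27.
A nonzero determinant means the columns are linearly independent.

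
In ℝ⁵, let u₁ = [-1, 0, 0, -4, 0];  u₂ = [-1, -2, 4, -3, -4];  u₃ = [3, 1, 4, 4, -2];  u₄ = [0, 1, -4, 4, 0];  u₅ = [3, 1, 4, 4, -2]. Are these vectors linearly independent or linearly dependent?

Two of the vectors are equal, giving an immediate dependence.

linearly dependent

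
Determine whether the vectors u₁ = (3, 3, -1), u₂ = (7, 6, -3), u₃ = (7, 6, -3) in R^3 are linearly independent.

Form the 3×3 matrix with these as columns; its determinant is 0.
A zero determinant means the columns are linearly dependent.

linearly dependent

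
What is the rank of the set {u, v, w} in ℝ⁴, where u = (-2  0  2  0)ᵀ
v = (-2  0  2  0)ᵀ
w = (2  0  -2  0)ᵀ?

1

Apply Gaussian elimination to the matrix whose rows are u, v, w.
Exactly 1 pivot survives; hence the rank is 1.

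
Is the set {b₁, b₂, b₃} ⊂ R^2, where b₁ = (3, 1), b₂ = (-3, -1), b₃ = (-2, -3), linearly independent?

linearly dependent

There are 3 vectors in a 2-dimensional space, so they cannot be linearly independent.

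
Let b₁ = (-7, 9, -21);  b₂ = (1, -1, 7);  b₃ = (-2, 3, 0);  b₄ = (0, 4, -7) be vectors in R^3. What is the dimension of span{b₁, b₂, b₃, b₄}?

Form the matrix with b₁, b₂, b₃, b₄ as columns and reduce.
Exactly 3 pivots survive; hence the rank is 3.
(With 4 elements in a 3-dimensional space the rank is at most 3.)

3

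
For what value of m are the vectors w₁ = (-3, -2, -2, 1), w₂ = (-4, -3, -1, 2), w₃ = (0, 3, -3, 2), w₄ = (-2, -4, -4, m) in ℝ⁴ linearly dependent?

m = -14/3

Place the vectors as rows of a 4×4 matrix; dependence ⇔ determinant zero.
Expanding, det = 12*m + 56.
Setting this to zero gives m = -14/3.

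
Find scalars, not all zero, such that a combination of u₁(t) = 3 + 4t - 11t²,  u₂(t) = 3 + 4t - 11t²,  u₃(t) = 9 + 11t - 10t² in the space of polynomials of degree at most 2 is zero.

u₁ - u₂ = 0

Take coordinates with respect to {1, t, t²}.
Write the vectors as columns of a matrix and find a nonzero vector in its null space.
A generator of the null space is (1, -1, 0).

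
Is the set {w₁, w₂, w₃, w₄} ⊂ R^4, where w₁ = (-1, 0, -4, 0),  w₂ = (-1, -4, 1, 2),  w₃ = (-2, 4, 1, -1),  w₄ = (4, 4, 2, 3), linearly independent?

linearly independent

Form the 4×4 matrix with these as columns; its determinant is 316.
A nonzero determinant means the columns are linearly independent.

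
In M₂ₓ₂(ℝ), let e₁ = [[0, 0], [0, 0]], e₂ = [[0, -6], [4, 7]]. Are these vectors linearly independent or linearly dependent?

linearly dependent

Write each element as a coordinate vector in ℝ⁴ using {E₁₁, E₁₂, E₂₁, E₂₂}.
One of the vectors is the zero vector, so the set is linearly dependent.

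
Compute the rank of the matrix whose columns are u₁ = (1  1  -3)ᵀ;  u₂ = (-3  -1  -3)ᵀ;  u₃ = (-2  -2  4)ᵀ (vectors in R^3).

Put the 3×3 matrix [u₁|u₂|u₃] into echelon form.
The echelon form has 3 nonzero rows, so the rank is 3.

rank 3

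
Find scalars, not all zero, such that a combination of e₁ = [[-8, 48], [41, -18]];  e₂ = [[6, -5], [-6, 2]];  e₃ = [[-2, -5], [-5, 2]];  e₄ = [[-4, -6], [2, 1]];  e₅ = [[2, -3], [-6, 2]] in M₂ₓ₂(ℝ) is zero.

Pass to coordinate vectors relative to the basis {E₁₁, E₁₂, E₂₁, E₂₂}.
Solve the homogeneous system with e₁, e₂, e₃, e₄, e₅ as columns by row-reducing the coefficient matrix.
The free variable yields coefficients (1, 3, 3, 2, 2) (any nonzero multiple also works).

e₁ + 3e₂ + 3e₃ + 2e₄ + 2e₅ = 0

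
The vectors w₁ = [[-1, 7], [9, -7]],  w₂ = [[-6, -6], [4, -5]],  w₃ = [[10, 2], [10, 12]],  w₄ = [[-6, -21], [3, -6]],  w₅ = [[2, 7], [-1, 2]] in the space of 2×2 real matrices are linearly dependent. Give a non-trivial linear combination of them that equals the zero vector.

w₄ + 3w₅ = 0

Take coordinates with respect to {E₁₁, E₁₂, E₂₁, E₂₂}.
Solve the homogeneous system with w₁, w₂, w₃, w₄, w₅ as columns by row-reducing the coefficient matrix.
A generator of the null space is (0, 0, 0, 1, 3).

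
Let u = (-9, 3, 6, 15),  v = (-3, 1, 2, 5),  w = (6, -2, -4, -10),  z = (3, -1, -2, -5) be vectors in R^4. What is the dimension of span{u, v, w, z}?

1

Row-reduce the 4×4 matrix with these as rows.
Exactly 1 pivot survives; hence the rank is 1.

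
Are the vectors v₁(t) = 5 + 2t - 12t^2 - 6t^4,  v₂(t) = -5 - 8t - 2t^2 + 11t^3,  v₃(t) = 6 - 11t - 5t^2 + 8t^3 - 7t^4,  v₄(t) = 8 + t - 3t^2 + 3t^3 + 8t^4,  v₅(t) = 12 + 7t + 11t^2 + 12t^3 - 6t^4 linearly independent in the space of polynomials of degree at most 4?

linearly independent

Write each element as a coordinate vector in ℝ⁵ using {1, t, …, t^4}.
The matrix [v₁|v₂|v₃|v₄|v₅] has determinant 516352.
A nonzero determinant means the columns are linearly independent.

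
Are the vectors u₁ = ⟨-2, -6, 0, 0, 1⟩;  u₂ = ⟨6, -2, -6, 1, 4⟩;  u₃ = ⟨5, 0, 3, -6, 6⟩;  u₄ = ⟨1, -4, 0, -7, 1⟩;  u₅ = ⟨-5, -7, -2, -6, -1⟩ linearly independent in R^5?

linearly independent

Place the vectors as rows of a 5×5 matrix and reduce to echelon form.
The reduction yields 5 nonzero rows, so the rank is 5.
Since rank = 5 (the number of vectors), the set is linearly independent.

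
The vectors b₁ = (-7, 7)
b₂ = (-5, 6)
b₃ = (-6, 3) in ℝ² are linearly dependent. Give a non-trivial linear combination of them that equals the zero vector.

3b₁ - 3b₂ - b₃ = 0

Solve the homogeneous system with b₁, b₂, b₃ as columns by row-reducing the coefficient matrix.
The free variable yields coefficients (3, -3, -1) (any nonzero multiple also works).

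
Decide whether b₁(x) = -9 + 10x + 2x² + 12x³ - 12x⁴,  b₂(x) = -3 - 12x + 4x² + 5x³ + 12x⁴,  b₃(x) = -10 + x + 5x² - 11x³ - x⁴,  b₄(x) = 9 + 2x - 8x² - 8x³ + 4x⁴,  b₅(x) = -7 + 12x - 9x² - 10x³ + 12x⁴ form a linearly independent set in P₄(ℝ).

linearly independent

Write each element as a coordinate vector in ℝ⁵ using {1, x, …, x⁴}.
Row-reduce the matrix whose columns are b₁, b₂, b₃, b₄, b₅.
The reduction yields 5 nonzero rows, so the rank is 5.
Since rank = 5 (the number of vectors), the set is linearly independent.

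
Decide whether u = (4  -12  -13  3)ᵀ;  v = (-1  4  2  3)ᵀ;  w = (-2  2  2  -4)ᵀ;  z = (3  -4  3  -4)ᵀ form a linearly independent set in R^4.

linearly dependent

The matrix [u|v|w|z] has determinant 0.
A zero determinant means the columns are linearly dependent.
Indeed u + 3v + 2w + z = 0.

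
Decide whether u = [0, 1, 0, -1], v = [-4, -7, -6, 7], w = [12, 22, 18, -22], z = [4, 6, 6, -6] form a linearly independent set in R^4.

linearly dependent

Form the 4×4 matrix with these as columns; its determinant is 0.
A zero determinant means the columns are linearly dependent.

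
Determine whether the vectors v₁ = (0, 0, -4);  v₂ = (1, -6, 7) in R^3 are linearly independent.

Place the vectors as rows of a 2×3 matrix and reduce to echelon form.
The reduction yields 2 nonzero rows, so the rank is 2.
Since rank = 2 (the number of vectors), the set is linearly independent.

linearly independent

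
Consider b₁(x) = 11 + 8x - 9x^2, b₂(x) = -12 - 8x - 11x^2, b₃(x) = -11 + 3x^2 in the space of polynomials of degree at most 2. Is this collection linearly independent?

Write each element as a coordinate vector in ℝ³ using {1, x, x^2}.
Form the 3×3 matrix with these as columns; its determinant is 1784.
A nonzero determinant means the columns are linearly independent.

linearly independent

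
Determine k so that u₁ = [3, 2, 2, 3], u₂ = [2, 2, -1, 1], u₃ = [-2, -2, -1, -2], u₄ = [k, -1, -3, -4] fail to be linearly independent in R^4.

The vectors are dependent exactly when the determinant of the matrix with rows u₁, u₂, u₃, u₄ vanishes.
Cofactor expansion gives det = 2*k + 9.
Setting this to zero gives k = -9/2.

k = -9/2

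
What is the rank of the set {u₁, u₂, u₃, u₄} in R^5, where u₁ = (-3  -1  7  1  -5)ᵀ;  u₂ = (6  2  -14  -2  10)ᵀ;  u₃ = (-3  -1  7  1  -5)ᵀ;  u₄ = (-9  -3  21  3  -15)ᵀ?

rank 1

Put the 5×4 matrix [u₁|u₂|u₃|u₄] into echelon form.
The echelon form has 1 nonzero row, so the rank is 1.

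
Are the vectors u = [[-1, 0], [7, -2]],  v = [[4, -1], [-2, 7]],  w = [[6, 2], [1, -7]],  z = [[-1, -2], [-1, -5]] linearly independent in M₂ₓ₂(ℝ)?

linearly independent

Take coordinates with respect to the standard basis {E₁₁, E₁₂, E₂₁, E₂₂}.
Place the vectors as rows of a 4×4 matrix and reduce to echelon form.
The reduction yields 4 nonzero rows, so the rank is 4.
Since rank = 4 (the number of vectors), the set is linearly independent.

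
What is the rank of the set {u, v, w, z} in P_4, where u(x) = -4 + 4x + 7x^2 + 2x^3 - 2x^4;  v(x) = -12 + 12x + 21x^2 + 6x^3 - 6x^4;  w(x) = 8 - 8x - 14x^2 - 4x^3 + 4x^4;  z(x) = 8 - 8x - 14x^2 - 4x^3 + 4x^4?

Use coordinates relative to {1, x, …, x^4}.
Apply Gaussian elimination to the matrix whose rows are u, v, w, z.
The echelon form has 1 nonzero row, so the rank is 1.

1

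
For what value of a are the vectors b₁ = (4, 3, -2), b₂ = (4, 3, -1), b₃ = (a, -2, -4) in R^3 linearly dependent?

a = -8/3

The set is linearly dependent precisely when det[b₁; b₂; b₃] = 0.
Expanding, det = 3*a + 8.
Setting this to zero gives a = -8/3.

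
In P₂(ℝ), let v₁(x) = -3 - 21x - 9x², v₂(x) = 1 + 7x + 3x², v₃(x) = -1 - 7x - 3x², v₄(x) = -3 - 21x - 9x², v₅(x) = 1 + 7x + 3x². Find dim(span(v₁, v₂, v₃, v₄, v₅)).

Pass to coordinate vectors with respect to the basis {1, x, x²}.
Row-reduce the 5×3 matrix with these as rows.
Exactly 1 pivot survives; hence the rank is 1.
(With 5 elements in a 3-dimensional space the rank is at most 3.)

1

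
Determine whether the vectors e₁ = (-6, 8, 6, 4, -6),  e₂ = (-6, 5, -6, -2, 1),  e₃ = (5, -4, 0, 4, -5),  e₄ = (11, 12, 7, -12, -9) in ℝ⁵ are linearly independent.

Row-reduce the matrix whose columns are e₁, e₂, e₃, e₄.
The reduction yields 4 nonzero rows, so the rank is 4.
Since rank = 4 (the number of vectors), the set is linearly independent.

linearly independent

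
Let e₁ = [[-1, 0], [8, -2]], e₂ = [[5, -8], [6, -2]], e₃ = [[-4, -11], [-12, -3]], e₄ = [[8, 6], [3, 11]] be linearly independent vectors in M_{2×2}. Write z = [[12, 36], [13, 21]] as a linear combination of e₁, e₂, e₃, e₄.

z = -e₁ - e₂ - 2e₃ + e₄

Identify each element with its coordinate vector in ℝ⁴ via {E₁₁, E₁₂, E₂₁, E₂₂}.
Set up the augmented matrix [e₁ | e₂ | e₃ | e₄ | z] and row-reduce.
The system has the unique solution (α₁, …, α₄) = (-1, -1, -2, 1).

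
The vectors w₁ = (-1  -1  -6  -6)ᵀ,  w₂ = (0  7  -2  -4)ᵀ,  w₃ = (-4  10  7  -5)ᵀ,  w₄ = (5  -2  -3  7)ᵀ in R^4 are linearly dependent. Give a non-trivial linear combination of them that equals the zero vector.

Row-reduce the matrix with w₁, w₂, w₃, w₄ as columns; the null space gives the coefficients.
The free variable yields coefficients (1, -1, 1, 1) (any nonzero multiple also works).

w₁ - w₂ + w₃ + w₄ = 0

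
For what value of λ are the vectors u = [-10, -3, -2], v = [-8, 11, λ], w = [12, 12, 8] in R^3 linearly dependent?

λ = 22/3

The vectors are dependent exactly when the determinant of the matrix with rows u, v, w vanishes.
Expanding, det = 84*λ - 616.
This vanishes exactly when λ = 22/3.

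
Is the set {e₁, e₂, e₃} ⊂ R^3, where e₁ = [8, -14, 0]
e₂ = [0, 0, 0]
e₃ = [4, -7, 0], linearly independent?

linearly dependent

One of the vectors is the zero vector, so the set is linearly dependent.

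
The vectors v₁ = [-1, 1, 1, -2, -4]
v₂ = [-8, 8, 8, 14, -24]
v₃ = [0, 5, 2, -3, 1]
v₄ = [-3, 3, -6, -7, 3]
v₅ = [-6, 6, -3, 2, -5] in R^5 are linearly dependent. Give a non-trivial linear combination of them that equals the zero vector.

2v₁ - v₂ - 2v₄ + 2v₅ = 0

Write the vectors as columns of a matrix and find a nonzero vector in its null space.
A generator of the null space is (2, -1, 0, -2, 2).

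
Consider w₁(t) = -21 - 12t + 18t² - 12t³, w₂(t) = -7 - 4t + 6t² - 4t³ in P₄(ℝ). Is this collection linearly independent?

linearly dependent

Write each element as a coordinate vector in ℝ⁵ using {1, t, …, t⁴}.
One vector is a scalar multiple of another, so the set is dependent.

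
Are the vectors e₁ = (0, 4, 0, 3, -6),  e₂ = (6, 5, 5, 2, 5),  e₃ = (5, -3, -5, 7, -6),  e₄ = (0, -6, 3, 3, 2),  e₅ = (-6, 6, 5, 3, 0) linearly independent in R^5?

linearly independent

Place the vectors as rows of a 5×5 matrix and reduce to echelon form.
The reduction yields 5 nonzero rows, so the rank is 5.
Since rank = 5 (the number of vectors), the set is linearly independent.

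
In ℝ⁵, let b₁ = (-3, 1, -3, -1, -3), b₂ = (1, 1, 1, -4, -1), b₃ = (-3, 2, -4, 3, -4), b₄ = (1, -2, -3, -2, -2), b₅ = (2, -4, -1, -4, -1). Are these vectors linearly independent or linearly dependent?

linearly independent

The matrix [b₁|b₂|b₃|b₄|b₅] has determinant 279.
A nonzero determinant means the columns are linearly independent.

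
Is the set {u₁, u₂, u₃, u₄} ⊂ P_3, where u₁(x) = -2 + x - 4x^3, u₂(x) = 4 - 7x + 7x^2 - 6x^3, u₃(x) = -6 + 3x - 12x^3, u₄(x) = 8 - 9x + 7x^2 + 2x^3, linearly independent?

linearly dependent

Take coordinates with respect to the standard basis {1, x, …, x^3}.
Row-reduce the matrix whose columns are u₁, u₂, u₃, u₄.
The reduction yields 2 nonzero rows, so the rank is 2.
Since rank 2 < 4, the set is linearly dependent.
Indeed 3u₁ - u₃ = 0.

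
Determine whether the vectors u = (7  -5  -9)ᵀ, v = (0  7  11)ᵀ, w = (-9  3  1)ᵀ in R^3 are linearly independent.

linearly independent

The matrix [u|v|w] has determinant -254.
A nonzero determinant means the columns are linearly independent.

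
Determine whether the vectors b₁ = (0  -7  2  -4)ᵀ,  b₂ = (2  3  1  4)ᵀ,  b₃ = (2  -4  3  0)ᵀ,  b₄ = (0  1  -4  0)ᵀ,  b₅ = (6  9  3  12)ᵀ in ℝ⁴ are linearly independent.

linearly dependent

There are 5 vectors in a 4-dimensional space, so they cannot be linearly independent.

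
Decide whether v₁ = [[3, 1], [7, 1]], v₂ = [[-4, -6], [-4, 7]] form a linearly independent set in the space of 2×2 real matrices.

Write each element as a coordinate vector in ℝ⁴ using {E₁₁, E₁₂, E₂₁, E₂₂}.
Row-reduce the matrix whose columns are v₁, v₂.
The reduction yields 2 nonzero rows, so the rank is 2.
Since rank = 2 (the number of vectors), the set is linearly independent.

linearly independent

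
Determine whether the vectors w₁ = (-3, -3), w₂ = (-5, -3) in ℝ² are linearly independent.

linearly independent

Form the 2×2 matrix with these as columns; its determinant is -6.
A nonzero determinant means the columns are linearly independent.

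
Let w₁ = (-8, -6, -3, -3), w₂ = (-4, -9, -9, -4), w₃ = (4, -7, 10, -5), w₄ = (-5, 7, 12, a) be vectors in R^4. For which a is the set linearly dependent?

Dependence holds iff the 4×4 matrix [w₁ w₂ w₃ w₄] is singular.
The determinant works out to 1008*a - 2576.
Solving 1008*a - 2576 = 0 yields a = 23/9.

a = 23/9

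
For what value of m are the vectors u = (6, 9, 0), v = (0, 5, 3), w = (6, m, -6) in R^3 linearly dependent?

m = -1

Place the vectors as rows of a 3×3 matrix; dependence ⇔ determinant zero.
Expanding, det = -18*m - 18.
Setting this to zero gives m = -1.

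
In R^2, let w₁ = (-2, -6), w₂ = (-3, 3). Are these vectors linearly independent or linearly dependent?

linearly independent

Form the 2×2 matrix with these as columns; its determinant is -24.
A nonzero determinant means the columns are linearly independent.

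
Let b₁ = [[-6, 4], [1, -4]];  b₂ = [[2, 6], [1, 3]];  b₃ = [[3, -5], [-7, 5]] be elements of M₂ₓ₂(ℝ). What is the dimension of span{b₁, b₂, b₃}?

Represent each element by its coordinate vector in ℝ⁴.
Row-reduce the 3×4 matrix with these as rows.
The echelon form has 3 nonzero rows, so the rank is 3.

3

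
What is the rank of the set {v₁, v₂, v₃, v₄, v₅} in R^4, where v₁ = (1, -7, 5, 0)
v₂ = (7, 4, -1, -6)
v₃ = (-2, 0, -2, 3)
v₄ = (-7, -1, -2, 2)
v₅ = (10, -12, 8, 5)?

rank 4

Apply Gaussian elimination to the matrix whose rows are v₁, v₂, v₃, v₄, v₅.
Exactly 4 pivots survive; hence the rank is 4.
(With 5 elements in a 4-dimensional space the rank is at most 4.)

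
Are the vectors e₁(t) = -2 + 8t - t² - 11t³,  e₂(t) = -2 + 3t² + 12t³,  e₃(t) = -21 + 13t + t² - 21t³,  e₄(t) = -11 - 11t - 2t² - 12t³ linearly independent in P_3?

Take coordinates with respect to the standard basis {1, t, …, t³}.
The matrix [e₁|e₂|e₃|e₄] has determinant 0.
A zero determinant means the columns are linearly dependent.

linearly dependent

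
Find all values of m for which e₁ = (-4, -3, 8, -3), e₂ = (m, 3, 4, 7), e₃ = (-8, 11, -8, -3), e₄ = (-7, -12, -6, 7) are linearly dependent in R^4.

The set is linearly dependent precisely when det[e₁; e₂; e₃; e₄] = 0.
The determinant works out to 20520 - 380*m.
Solving 20520 - 380*m = 0 yields m = 54.

m = 54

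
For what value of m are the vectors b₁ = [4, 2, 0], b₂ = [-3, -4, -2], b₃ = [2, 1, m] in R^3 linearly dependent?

m = 0

The set is linearly dependent precisely when det[b₁; b₂; b₃] = 0.
The determinant works out to -10*m.
This vanishes exactly when m = 0.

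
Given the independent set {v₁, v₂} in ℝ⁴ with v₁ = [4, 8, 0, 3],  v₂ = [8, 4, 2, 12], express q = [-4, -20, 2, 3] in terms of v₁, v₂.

Since v₁, v₂ are independent, the coefficients expressing q are uniquely determined by a linear system.
Back-substitution yields (a₁, a₂) = (-3, 1).

q = -3v₁ + v₂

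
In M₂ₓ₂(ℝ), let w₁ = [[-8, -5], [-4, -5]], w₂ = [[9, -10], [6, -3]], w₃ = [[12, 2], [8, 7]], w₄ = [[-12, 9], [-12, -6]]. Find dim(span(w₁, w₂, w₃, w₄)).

3

Represent each element by its coordinate vector in ℝ⁴.
Row-reduce the 4×4 matrix with these as rows.
The echelon form has 3 nonzero rows, so the rank is 3.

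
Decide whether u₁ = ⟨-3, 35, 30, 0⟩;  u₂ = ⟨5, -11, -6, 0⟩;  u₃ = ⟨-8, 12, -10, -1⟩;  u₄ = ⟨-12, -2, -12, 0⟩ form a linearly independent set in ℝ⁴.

Row-reduce the matrix whose columns are u₁, u₂, u₃, u₄.
The reduction yields 3 nonzero rows, so the rank is 3.
Since rank 3 < 4, the set is linearly dependent.

linearly dependent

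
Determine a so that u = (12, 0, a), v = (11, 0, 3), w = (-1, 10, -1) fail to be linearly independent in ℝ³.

The vectors are dependent exactly when the determinant of the matrix with rows u, v, w vanishes.
The determinant works out to 110*a - 360.
Setting this to zero gives a = 36/11.

a = 36/11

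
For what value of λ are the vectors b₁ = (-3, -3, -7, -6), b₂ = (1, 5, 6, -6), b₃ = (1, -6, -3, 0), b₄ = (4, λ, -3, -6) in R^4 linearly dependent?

Place the vectors as rows of a 4×4 matrix; dependence ⇔ determinant zero.
Expanding, det = 150*λ + 1950.
Setting this to zero gives λ = -13.

λ = -13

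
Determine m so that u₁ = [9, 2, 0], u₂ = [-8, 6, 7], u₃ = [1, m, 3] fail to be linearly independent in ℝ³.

m = 32/9

The vectors are dependent exactly when the determinant of the matrix with rows u₁, u₂, u₃ vanishes.
Cofactor expansion gives det = 224 - 63*m.
Solving 224 - 63*m = 0 yields m = 32/9.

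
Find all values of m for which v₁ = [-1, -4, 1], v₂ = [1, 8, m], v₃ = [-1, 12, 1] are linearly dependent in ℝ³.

m = -1

The set is linearly dependent precisely when det[v₁; v₂; v₃] = 0.
Expanding, det = 16*m + 16.
Setting this to zero gives m = -1.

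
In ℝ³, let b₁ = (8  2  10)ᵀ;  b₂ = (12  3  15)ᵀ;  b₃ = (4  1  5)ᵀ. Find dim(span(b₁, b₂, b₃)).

Form the matrix with b₁, b₂, b₃ as columns and reduce.
Reduction leaves 1 leading entry, giving rank 1.

dim = 1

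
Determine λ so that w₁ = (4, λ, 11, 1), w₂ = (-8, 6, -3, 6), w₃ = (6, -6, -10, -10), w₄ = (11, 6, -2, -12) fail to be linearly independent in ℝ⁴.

The set is linearly dependent precisely when det[w₁; w₂; w₃; w₄] = 0.
Expanding, det = 98*λ - 210.
Setting this to zero gives λ = 15/7.

λ = 15/7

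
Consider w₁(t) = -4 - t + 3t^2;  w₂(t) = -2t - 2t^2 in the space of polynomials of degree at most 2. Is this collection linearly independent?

Write each element as a coordinate vector in ℝ³ using {1, t, t^2}.
Place the vectors as rows of a 2×3 matrix and reduce to echelon form.
The reduction yields 2 nonzero rows, so the rank is 2.
Since rank = 2 (the number of vectors), the set is linearly independent.

linearly independent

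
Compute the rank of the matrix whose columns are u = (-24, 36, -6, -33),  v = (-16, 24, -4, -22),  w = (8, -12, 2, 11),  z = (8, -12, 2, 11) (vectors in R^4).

Row-reduce the 4×4 matrix with these as rows.
Exactly 1 pivot survives; hence the rank is 1.

rank 1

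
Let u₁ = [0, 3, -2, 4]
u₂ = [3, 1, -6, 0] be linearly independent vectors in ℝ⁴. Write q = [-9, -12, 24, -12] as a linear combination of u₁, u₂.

q = -3u₁ - 3u₂

Set up the augmented matrix [u₁ | u₂ | q] and row-reduce.
Back-substitution yields (a₁, a₂) = (-3, -3).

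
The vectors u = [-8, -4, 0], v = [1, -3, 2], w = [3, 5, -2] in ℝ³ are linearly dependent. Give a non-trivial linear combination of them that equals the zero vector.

u + 2v + 2w = 0

Row-reduce the matrix with u, v, w as columns; the null space gives the coefficients.
The free variable yields coefficients (1, 2, 2) (any nonzero multiple also works).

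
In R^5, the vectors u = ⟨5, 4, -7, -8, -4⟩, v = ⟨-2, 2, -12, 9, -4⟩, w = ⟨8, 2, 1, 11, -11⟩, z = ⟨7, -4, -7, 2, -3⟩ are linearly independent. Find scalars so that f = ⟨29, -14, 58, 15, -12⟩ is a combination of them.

Solve the system with u, v, w, z as columns and f as the right-hand side.
The system has the unique solution (α₁, …, α₄) = (-2, -4, 3, 1).

f = -2u - 4v + 3w + z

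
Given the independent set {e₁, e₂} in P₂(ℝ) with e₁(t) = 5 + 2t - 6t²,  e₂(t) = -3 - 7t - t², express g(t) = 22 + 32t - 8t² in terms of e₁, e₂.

Work in coordinates with respect to the standard basis {1, t, t²}.
Since e₁, e₂ are independent, the coefficients expressing g are uniquely determined by a linear system.
The system has the unique solution (a₁, a₂) = (2, -4).

g = 2e₁ - 4e₂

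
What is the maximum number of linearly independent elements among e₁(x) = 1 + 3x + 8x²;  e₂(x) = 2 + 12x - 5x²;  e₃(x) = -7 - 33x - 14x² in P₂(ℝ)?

2

Represent each element by its coordinate vector in ℝ³.
Put the 3×3 matrix [e₁|e₂|e₃] into echelon form.
Reduction leaves 2 leading entries, giving rank 2.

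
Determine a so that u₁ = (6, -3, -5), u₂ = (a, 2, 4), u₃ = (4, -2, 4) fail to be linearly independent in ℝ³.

The vectors are dependent exactly when the determinant of the matrix with rows u₁, u₂, u₃ vanishes.
The determinant works out to 22*a + 88.
Setting this to zero gives a = -4.

a = -4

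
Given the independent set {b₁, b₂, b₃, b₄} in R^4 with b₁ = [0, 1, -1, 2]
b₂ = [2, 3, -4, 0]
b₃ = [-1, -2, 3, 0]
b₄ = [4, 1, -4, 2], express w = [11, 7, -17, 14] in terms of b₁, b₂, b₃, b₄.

w = 4b₁ - 2b₂ - 3b₃ + 3b₄

Set up the augmented matrix [b₁ | b₂ | b₃ | b₄ | w] and row-reduce.
Back-substitution yields (a₁, …, a₄) = (4, -2, -3, 3).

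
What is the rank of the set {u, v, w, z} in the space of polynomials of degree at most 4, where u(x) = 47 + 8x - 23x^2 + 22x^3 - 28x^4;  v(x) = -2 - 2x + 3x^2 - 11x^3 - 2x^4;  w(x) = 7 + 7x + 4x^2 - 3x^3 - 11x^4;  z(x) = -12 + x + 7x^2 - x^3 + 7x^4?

Pass to coordinate vectors with respect to the basis {1, x, …, x^4}.
Form the matrix with u, v, w, z as columns and reduce.
Reduction leaves 3 leading entries, giving rank 3.

3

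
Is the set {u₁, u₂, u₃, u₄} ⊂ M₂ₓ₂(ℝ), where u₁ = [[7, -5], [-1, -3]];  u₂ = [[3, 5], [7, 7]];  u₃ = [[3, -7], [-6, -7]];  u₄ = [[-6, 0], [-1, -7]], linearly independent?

Take coordinates with respect to the standard basis {E₁₁, E₁₂, E₂₁, E₂₂}.
Place the vectors as rows of a 4×4 matrix and reduce to echelon form.
The reduction yields 4 nonzero rows, so the rank is 4.
Since rank = 4 (the number of vectors), the set is linearly independent.

linearly independent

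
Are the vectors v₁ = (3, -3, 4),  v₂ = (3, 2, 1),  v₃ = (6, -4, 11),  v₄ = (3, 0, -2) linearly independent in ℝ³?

linearly dependent

There are 4 vectors in a 3-dimensional space, so they cannot be linearly independent.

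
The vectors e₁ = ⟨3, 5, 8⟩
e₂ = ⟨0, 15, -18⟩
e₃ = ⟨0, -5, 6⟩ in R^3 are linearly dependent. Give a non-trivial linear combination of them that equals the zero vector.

e₂ + 3e₃ = 0

Write the vectors as columns of a matrix and find a nonzero vector in its null space.
One solution (up to scaling) is (0, 1, 3).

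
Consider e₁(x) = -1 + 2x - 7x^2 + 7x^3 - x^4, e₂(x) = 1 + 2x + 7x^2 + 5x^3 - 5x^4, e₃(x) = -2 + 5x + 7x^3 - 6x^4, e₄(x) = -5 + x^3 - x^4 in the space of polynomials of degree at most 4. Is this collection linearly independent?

linearly independent

Write each element as a coordinate vector in ℝ⁵ using {1, x, …, x^4}.
Place the vectors as rows of a 4×5 matrix and reduce to echelon form.
The reduction yields 4 nonzero rows, so the rank is 4.
Since rank = 4 (the number of vectors), the set is linearly independent.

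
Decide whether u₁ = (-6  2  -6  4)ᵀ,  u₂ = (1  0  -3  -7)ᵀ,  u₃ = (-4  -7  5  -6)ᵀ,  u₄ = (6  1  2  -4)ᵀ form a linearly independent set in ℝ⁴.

linearly independent

The matrix [u₁|u₂|u₃|u₄] has determinant -314.
A nonzero determinant means the columns are linearly independent.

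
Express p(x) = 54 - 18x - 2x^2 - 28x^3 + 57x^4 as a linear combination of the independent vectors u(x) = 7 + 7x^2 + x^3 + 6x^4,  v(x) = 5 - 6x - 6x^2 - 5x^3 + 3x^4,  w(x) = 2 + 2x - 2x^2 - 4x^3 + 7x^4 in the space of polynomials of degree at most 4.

p = 4u + 4v + 3w

Work in coordinates with respect to the standard basis {1, x, …, x^4}.
Solve the system with u, v, w as columns and p as the right-hand side.
The system has the unique solution (c₁, c₂, c₃) = (4, 4, 3).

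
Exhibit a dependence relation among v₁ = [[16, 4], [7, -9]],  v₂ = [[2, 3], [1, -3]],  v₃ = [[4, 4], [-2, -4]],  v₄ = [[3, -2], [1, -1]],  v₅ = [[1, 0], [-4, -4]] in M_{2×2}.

v₁ - 2v₂ - v₃ - 3v₄ + v₅ = 0

Write each element as a vector in ℝ⁴ using {E₁₁, E₁₂, E₂₁, E₂₂}.
Row-reduce the matrix with v₁, v₂, v₃, v₄, v₅ as columns; the null space gives the coefficients.
A generator of the null space is (1, -2, -1, -3, 1).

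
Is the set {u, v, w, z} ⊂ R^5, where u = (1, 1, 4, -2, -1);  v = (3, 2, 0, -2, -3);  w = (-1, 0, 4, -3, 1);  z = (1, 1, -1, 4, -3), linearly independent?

linearly independent

Place the vectors as rows of a 4×5 matrix and reduce to echelon form.
The reduction yields 4 nonzero rows, so the rank is 4.
Since rank = 4 (the number of vectors), the set is linearly independent.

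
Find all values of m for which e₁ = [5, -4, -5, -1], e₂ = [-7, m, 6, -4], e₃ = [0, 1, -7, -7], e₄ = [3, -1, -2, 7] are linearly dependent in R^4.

m = 33/7

The set is linearly dependent precisely when det[e₁; e₂; e₃; e₄] = 0.
The determinant works out to 1089 - 231*m.
This vanishes exactly when m = 33/7.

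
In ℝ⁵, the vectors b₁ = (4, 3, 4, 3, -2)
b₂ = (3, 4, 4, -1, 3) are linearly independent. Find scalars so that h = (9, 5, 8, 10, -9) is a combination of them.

h = 3b₁ - b₂

Since b₁, b₂ are independent, the coefficients expressing h are uniquely determined by a linear system.
The system has the unique solution (a₁, a₂) = (3, -1).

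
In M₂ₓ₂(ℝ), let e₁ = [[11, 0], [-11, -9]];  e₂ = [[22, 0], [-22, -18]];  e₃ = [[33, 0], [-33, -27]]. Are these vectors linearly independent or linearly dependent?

linearly dependent

Take coordinates with respect to the standard basis {E₁₁, E₁₂, E₂₁, E₂₂}.
One vector is a scalar multiple of another, so the set is dependent.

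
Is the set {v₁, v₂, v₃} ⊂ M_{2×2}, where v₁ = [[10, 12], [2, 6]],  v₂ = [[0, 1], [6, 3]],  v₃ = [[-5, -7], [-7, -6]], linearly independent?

Write each element as a coordinate vector in ℝ⁴ using {E₁₁, E₁₂, E₂₁, E₂₂}.
Row-reduce the matrix whose columns are v₁, v₂, v₃.
The reduction yields 2 nonzero rows, so the rank is 2.
Since rank 2 < 3, the set is linearly dependent.
Indeed v₁ + 2v₂ + 2v₃ = 0.

linearly dependent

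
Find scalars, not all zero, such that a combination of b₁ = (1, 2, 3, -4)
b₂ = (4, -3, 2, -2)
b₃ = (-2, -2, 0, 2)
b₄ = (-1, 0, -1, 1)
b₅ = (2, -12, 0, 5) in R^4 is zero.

Row-reduce the matrix with b₁, b₂, b₃, b₄, b₅ as columns; the null space gives the coefficients.
The free variable yields coefficients (1, -2, -2, -1, 1) (any nonzero multiple also works).

b₁ - 2b₂ - 2b₃ - b₄ + b₅ = 0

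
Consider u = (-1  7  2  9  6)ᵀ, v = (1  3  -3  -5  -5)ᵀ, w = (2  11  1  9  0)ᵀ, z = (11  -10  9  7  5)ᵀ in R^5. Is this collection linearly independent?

linearly independent

Row-reduce the matrix whose columns are u, v, w, z.
The reduction yields 4 nonzero rows, so the rank is 4.
Since rank = 4 (the number of vectors), the set is linearly independent.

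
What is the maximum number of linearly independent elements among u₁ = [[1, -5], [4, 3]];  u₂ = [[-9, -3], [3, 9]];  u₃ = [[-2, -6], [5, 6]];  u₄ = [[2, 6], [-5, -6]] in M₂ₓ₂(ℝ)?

2

Represent each element by its coordinate vector in ℝ⁴.
Form the matrix with u₁, u₂, u₃, u₄ as columns and reduce.
The echelon form has 2 nonzero rows, so the rank is 2.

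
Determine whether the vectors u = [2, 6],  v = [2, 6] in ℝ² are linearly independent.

linearly dependent

Two of the vectors are equal, giving an immediate dependence.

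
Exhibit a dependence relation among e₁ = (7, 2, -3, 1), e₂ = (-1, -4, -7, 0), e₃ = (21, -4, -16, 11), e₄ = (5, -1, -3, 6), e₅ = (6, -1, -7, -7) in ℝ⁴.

Row-reduce the matrix with e₁, e₂, e₃, e₄, e₅ as columns; the null space gives the coefficients.
A generator of the null space is (0, 0, 1, -3, -1).

e₃ - 3e₄ - e₅ = 0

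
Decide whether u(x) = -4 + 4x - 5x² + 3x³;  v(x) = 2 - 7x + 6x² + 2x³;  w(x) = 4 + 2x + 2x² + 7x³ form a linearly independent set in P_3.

Take coordinates with respect to the standard basis {1, x, …, x³}.
Row-reduce the matrix whose columns are u, v, w.
The reduction yields 3 nonzero rows, so the rank is 3.
Since rank = 3 (the number of vectors), the set is linearly independent.

linearly independent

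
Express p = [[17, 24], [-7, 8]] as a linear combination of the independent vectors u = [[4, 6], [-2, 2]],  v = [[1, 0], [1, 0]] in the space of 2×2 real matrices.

Take coordinate vectors relative to {E₁₁, E₁₂, E₂₁, E₂₂}.
Write p = c₁u + c₂v and equate components.
Back-substitution yields (c₁, c₂) = (4, 1).

p = 4u + v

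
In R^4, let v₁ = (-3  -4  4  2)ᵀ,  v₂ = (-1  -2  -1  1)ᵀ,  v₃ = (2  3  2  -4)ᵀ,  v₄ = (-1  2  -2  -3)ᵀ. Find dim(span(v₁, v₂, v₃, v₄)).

Form the matrix with v₁, v₂, v₃, v₄ as columns and reduce.
The echelon form has 4 nonzero rows, so the rank is 4.

dim = 4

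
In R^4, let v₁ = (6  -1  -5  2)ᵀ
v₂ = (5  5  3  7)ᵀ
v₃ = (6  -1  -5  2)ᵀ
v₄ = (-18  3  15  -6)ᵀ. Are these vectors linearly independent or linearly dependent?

linearly dependent

One vector is a scalar multiple of another, so the set is dependent.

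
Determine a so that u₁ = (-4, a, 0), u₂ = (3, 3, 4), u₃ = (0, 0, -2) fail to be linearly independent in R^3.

a = -4

Place the vectors as rows of a 3×3 matrix; dependence ⇔ determinant zero.
Cofactor expansion gives det = 6*a + 24.
Setting this to zero gives a = -4.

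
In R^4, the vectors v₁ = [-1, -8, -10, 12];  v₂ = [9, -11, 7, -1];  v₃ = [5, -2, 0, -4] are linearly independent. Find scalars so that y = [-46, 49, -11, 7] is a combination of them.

y = -v₁ - 3v₂ - 4v₃

Set up the augmented matrix [v₁ | v₂ | v₃ | y] and row-reduce.
Back-substitution yields (a₁, a₂, a₃) = (-1, -3, -4).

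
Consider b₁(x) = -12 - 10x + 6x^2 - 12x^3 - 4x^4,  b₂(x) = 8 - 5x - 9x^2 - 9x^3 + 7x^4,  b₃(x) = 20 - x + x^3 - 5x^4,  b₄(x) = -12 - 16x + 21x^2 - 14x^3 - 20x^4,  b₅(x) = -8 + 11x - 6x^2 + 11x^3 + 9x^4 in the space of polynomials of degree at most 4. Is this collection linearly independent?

Write each element as a coordinate vector in ℝ⁵ using {1, x, …, x^4}.
The matrix [b₁|b₂|b₃|b₄|b₅] has determinant 0.
A zero determinant means the columns are linearly dependent.
Indeed 2b₁ - b₂ + b₃ - b₄ = 0.

linearly dependent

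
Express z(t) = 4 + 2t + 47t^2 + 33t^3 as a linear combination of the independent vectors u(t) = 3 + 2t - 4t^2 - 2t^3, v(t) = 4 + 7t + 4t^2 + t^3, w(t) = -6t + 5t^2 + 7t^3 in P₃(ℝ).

z = -4u + 4v + 3w

Identify each element with its coordinate vector in ℝ⁴ via {1, t, …, t^3}.
Set up the augmented matrix [u | v | w | z] and row-reduce.
The system has the unique solution (α₁, α₂, α₃) = (-4, 4, 3).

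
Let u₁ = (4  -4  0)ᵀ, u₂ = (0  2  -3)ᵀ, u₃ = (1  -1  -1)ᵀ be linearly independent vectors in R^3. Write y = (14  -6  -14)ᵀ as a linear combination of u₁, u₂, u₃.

y = 3u₁ + 4u₂ + 2u₃

Set up the augmented matrix [u₁ | u₂ | u₃ | y] and row-reduce.
Row-reducing the augmented matrix gives the unique coefficients (a₁, a₂, a₃) = (3, 4, 2).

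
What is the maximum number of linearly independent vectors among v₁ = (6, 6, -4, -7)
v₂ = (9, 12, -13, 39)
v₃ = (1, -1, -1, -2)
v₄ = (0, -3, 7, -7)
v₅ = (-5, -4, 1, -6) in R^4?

4

Apply Gaussian elimination to the matrix whose rows are v₁, v₂, v₃, v₄, v₅.
Exactly 4 pivots survive; hence the rank is 4.
(With 5 elements in a 4-dimensional space the rank is at most 4.)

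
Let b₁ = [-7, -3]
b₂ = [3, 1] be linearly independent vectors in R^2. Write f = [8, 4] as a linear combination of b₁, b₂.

f = -2b₁ - 2b₂

Write f = c₁b₁ + c₂b₂ and equate components.
The system has the unique solution (c₁, c₂) = (-2, -2).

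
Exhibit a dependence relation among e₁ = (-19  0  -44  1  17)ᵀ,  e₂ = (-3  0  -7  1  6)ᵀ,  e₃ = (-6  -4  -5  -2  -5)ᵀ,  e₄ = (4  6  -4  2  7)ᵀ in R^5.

e₁ - 3e₂ - 3e₃ - 2e₄ = 0

Set up α₁e₁ + … + α₄e₄ = 0 and solve the homogeneous system.
The free variable yields coefficients (1, -3, -3, -2) (any nonzero multiple also works).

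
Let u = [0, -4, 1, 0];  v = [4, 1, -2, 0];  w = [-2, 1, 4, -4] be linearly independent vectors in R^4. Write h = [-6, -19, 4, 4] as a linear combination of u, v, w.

h = 4u - 2v - w

Solve the system with u, v, w as columns and h as the right-hand side.
The system has the unique solution (α₁, α₂, α₃) = (4, -2, -1).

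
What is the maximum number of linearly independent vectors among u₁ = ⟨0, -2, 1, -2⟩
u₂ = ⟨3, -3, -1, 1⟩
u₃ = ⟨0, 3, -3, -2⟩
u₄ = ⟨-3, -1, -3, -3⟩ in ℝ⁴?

Row-reduce the 4×4 matrix with these as rows.
There are 4 pivot columns, so rank = 4.

4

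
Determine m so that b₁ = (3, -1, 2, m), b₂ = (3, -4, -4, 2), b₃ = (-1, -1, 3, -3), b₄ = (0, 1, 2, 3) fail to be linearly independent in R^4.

Dependence holds iff the 4×4 matrix [b₁ b₂ b₃ b₄] is singular.
Cofactor expansion gives det = 19*m - 209.
Solving 19*m - 209 = 0 yields m = 11.

m = 11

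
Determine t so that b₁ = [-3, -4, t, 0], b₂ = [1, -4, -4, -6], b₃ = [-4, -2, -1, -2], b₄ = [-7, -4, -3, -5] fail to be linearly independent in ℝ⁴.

The vectors are dependent exactly when the determinant of the matrix with rows b₁, b₂, b₃, b₄ vanishes.
Cofactor expansion gives det = 14*t - 28.
This vanishes exactly when t = 2.

t = 2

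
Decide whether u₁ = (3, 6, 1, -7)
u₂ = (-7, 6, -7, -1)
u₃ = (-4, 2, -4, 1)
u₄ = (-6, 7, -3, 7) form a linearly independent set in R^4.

Place the vectors as rows of a 4×4 matrix and reduce to echelon form.
The reduction yields 4 nonzero rows, so the rank is 4.
Since rank = 4 (the number of vectors), the set is linearly independent.

linearly independent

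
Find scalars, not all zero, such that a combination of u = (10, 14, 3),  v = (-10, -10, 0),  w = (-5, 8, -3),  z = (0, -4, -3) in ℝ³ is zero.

Solve the homogeneous system with u, v, w, z as columns by row-reducing the coefficient matrix.
One solution (up to scaling) is (1, 1, 0, 1).

u + v + z = 0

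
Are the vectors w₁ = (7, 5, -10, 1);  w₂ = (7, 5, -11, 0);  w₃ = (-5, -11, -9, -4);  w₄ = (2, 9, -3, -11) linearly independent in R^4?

Row-reduce the matrix whose columns are w₁, w₂, w₃, w₄.
The reduction yields 4 nonzero rows, so the rank is 4.
Since rank = 4 (the number of vectors), the set is linearly independent.

linearly independent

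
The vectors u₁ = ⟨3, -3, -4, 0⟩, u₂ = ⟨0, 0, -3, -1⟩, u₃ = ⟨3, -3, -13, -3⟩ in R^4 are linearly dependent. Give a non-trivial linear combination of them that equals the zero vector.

u₁ + 3u₂ - u₃ = 0

Write the vectors as columns of a matrix and find a nonzero vector in its null space.
One solution (up to scaling) is (1, 3, -1).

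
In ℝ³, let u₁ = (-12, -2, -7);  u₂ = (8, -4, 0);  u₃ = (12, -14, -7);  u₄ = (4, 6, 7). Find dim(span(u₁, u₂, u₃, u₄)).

Row-reduce the 4×3 matrix with these as rows.
Exactly 2 pivots survive; hence the rank is 2.
(With 4 elements in a 3-dimensional space the rank is at most 3.)

2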